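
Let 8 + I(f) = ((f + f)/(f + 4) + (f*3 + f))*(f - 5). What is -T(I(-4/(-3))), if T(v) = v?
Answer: 529/18 ≈ 29.389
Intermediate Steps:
I(f) = -8 + (-5 + f)*(4*f + 2*f/(4 + f)) (I(f) = -8 + ((f + f)/(f + 4) + (f*3 + f))*(f - 5) = -8 + ((2*f)/(4 + f) + (3*f + f))*(-5 + f) = -8 + (2*f/(4 + f) + 4*f)*(-5 + f) = -8 + (4*f + 2*f/(4 + f))*(-5 + f) = -8 + (-5 + f)*(4*f + 2*f/(4 + f)))
-T(I(-4/(-3))) = -2*(-16 - (-4/(-3))² - (-196)/(-3) + 2*(-4/(-3))³)/(4 - 4/(-3)) = -2*(-16 - (-4*(-⅓))² - (-196)*(-1)/3 + 2*(-4*(-⅓))³)/(4 - 4*(-⅓)) = -2*(-16 - (4/3)² - 49*4/3 + 2*(4/3)³)/(4 + 4/3) = -2*(-16 - 1*16/9 - 196/3 + 2*(64/27))/16/3 = -2*3*(-16 - 16/9 - 196/3 + 128/27)/16 = -2*3*(-2116)/(16*27) = -1*(-529/18) = 529/18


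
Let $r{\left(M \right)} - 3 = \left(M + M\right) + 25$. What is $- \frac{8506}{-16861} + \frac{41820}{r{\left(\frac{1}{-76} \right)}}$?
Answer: $\frac{26803868638}{17923243} \approx 1495.5$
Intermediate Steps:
$r{\left(M \right)} = 28 + 2 M$ ($r{\left(M \right)} = 3 + \left(\left(M + M\right) + 25\right) = 3 + \left(2 M + 25\right) = 3 + \left(25 + 2 M\right) = 28 + 2 M$)
$- \frac{8506}{-16861} + \frac{41820}{r{\left(\frac{1}{-76} \right)}} = - \frac{8506}{-16861} + \frac{41820}{28 + \frac{2}{-76}} = \left(-8506\right) \left(- \frac{1}{16861}\right) + \frac{41820}{28 + 2 \left(- \frac{1}{76}\right)} = \frac{8506}{16861} + \frac{41820}{28 - \frac{1}{38}} = \frac{8506}{16861} + \frac{41820}{\frac{1063}{38}} = \frac{8506}{16861} + 41820 \cdot \frac{38}{1063} = \frac{8506}{16861} + \frac{1589160}{1063} = \frac{26803868638}{17923243}$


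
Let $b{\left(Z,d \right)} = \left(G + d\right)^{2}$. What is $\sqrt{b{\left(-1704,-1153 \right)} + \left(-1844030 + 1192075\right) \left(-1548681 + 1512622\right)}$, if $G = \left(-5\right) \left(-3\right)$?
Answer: $3 \sqrt{2612237821} \approx 1.5333 \cdot 10^{5}$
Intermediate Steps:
$G = 15$
$b{\left(Z,d \right)} = \left(15 + d\right)^{2}$
$\sqrt{b{\left(-1704,-1153 \right)} + \left(-1844030 + 1192075\right) \left(-1548681 + 1512622\right)} = \sqrt{\left(15 - 1153\right)^{2} + \left(-1844030 + 1192075\right) \left(-1548681 + 1512622\right)} = \sqrt{\left(-1138\right)^{2} - -23508845345} = \sqrt{1295044 + 23508845345} = \sqrt{23510140389} = 3 \sqrt{2612237821}$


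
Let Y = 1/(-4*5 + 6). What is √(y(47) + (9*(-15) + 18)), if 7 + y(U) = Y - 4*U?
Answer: I*√61166/14 ≈ 17.666*I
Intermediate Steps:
Y = -1/14 (Y = 1/(-20 + 6) = 1/(-14) = -1/14 ≈ -0.071429)
y(U) = -99/14 - 4*U (y(U) = -7 + (-1/14 - 4*U) = -99/14 - 4*U)
√(y(47) + (9*(-15) + 18)) = √((-99/14 - 4*47) + (9*(-15) + 18)) = √((-99/14 - 188) + (-135 + 18)) = √(-2731/14 - 117) = √(-4369/14) = I*√61166/14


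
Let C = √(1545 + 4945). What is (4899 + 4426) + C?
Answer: 9325 + √6490 ≈ 9405.6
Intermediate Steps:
C = √6490 ≈ 80.561
(4899 + 4426) + C = (4899 + 4426) + √6490 = 9325 + √6490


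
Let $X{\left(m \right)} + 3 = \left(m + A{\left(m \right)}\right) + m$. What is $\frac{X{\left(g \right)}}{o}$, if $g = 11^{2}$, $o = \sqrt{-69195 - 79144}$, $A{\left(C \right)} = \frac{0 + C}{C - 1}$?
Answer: $- \frac{28801 i \sqrt{148339}}{17800680} \approx - 0.62316 i$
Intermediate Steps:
$A{\left(C \right)} = \frac{C}{-1 + C}$
$o = i \sqrt{148339}$ ($o = \sqrt{-148339} = i \sqrt{148339} \approx 385.15 i$)
$g = 121$
$X{\left(m \right)} = -3 + 2 m + \frac{m}{-1 + m}$ ($X{\left(m \right)} = -3 + \left(\left(m + \frac{m}{-1 + m}\right) + m\right) = -3 + \left(2 m + \frac{m}{-1 + m}\right) = -3 + 2 m + \frac{m}{-1 + m}$)
$\frac{X{\left(g \right)}}{o} = \frac{\frac{1}{-1 + 121} \left(121 + \left(-1 + 121\right) \left(-3 + 2 \cdot 121\right)\right)}{i \sqrt{148339}} = \frac{121 + 120 \left(-3 + 242\right)}{120} \left(- \frac{i \sqrt{148339}}{148339}\right) = \frac{121 + 120 \cdot 239}{120} \left(- \frac{i \sqrt{148339}}{148339}\right) = \frac{121 + 28680}{120} \left(- \frac{i \sqrt{148339}}{148339}\right) = \frac{1}{120} \cdot 28801 \left(- \frac{i \sqrt{148339}}{148339}\right) = \frac{28801 \left(- \frac{i \sqrt{148339}}{148339}\right)}{120} = - \frac{28801 i \sqrt{148339}}{17800680}$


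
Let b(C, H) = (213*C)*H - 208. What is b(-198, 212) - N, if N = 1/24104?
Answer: -215516177985/24104 ≈ -8.9411e+6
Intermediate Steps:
b(C, H) = -208 + 213*C*H (b(C, H) = 213*C*H - 208 = -208 + 213*C*H)
N = 1/24104 ≈ 4.1487e-5
b(-198, 212) - N = (-208 + 213*(-198)*212) - 1*1/24104 = (-208 - 8940888) - 1/24104 = -8941096 - 1/24104 = -215516177985/24104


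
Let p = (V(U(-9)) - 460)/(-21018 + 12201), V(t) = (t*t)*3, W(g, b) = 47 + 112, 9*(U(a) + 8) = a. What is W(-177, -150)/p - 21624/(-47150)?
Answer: 33052209429/5115775 ≈ 6460.8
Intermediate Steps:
U(a) = -8 + a/9
W(g, b) = 159
V(t) = 3*t² (V(t) = t²*3 = 3*t²)
p = 217/8817 (p = (3*(-8 + (⅑)*(-9))² - 460)/(-21018 + 12201) = (3*(-8 - 1)² - 460)/(-8817) = (3*(-9)² - 460)*(-1/8817) = (3*81 - 460)*(-1/8817) = (243 - 460)*(-1/8817) = -217*(-1/8817) = 217/8817 ≈ 0.024612)
W(-177, -150)/p - 21624/(-47150) = 159/(217/8817) - 21624/(-47150) = 159*(8817/217) - 21624*(-1/47150) = 1401903/217 + 10812/23575 = 33052209429/5115775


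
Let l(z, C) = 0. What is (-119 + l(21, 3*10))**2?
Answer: 14161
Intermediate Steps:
(-119 + l(21, 3*10))**2 = (-119 + 0)**2 = (-119)**2 = 14161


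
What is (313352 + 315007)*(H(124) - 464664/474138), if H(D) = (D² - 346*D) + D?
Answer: -453596388376408/26341 ≈ -1.7220e+10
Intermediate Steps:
H(D) = D² - 345*D
(313352 + 315007)*(H(124) - 464664/474138) = (313352 + 315007)*(124*(-345 + 124) - 464664/474138) = 628359*(124*(-221) - 464664*1/474138) = 628359*(-27404 - 77444/79023) = 628359*(-2165623736/79023) = -453596388376408/26341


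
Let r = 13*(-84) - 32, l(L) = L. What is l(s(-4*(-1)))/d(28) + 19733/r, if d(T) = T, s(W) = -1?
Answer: -34603/1967 ≈ -17.592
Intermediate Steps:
r = -1124 (r = -1092 - 32 = -1124)
l(s(-4*(-1)))/d(28) + 19733/r = -1/28 + 19733/(-1124) = -1*1/28 + 19733*(-1/1124) = -1/28 - 19733/1124 = -34603/1967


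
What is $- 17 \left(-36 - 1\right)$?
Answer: $629$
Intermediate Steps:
$- 17 \left(-36 - 1\right) = \left(-17\right) \left(-37\right) = 629$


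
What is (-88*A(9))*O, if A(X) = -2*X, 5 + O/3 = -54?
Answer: -280368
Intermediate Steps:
O = -177 (O = -15 + 3*(-54) = -15 - 162 = -177)
(-88*A(9))*O = -(-176)*9*(-177) = -88*(-18)*(-177) = 1584*(-177) = -280368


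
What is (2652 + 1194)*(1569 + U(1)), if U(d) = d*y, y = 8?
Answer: 6065142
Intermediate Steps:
U(d) = 8*d (U(d) = d*8 = 8*d)
(2652 + 1194)*(1569 + U(1)) = (2652 + 1194)*(1569 + 8*1) = 3846*(1569 + 8) = 3846*1577 = 6065142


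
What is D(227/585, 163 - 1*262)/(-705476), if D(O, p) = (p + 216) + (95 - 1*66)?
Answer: -73/352738 ≈ -0.00020695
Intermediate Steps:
D(O, p) = 245 + p (D(O, p) = (216 + p) + (95 - 66) = (216 + p) + 29 = 245 + p)
D(227/585, 163 - 1*262)/(-705476) = (245 + (163 - 1*262))/(-705476) = (245 + (163 - 262))*(-1/705476) = (245 - 99)*(-1/705476) = 146*(-1/705476) = -73/352738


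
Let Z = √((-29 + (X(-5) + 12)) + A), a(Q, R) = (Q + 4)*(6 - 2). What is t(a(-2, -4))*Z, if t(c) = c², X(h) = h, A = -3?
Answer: 320*I ≈ 320.0*I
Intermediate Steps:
a(Q, R) = 16 + 4*Q (a(Q, R) = (4 + Q)*4 = 16 + 4*Q)
Z = 5*I (Z = √((-29 + (-5 + 12)) - 3) = √((-29 + 7) - 3) = √(-22 - 3) = √(-25) = 5*I ≈ 5.0*I)
t(a(-2, -4))*Z = (16 + 4*(-2))²*(5*I) = (16 - 8)²*(5*I) = 8²*(5*I) = 64*(5*I) = 320*I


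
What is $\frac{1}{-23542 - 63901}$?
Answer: $- \frac{1}{87443} \approx -1.1436 \cdot 10^{-5}$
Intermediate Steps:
$\frac{1}{-23542 - 63901} = \frac{1}{-87443} = - \frac{1}{87443}$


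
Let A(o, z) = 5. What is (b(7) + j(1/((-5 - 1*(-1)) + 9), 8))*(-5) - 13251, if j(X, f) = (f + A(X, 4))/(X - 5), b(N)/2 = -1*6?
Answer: -316259/24 ≈ -13177.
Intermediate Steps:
b(N) = -12 (b(N) = 2*(-1*6) = 2*(-6) = -12)
j(X, f) = (5 + f)/(-5 + X) (j(X, f) = (f + 5)/(X - 5) = (5 + f)/(-5 + X))
(b(7) + j(1/((-5 - 1*(-1)) + 9), 8))*(-5) - 13251 = (-12 + (5 + 8)/(-5 + 1/((-5 - 1*(-1)) + 9)))*(-5) - 13251 = (-12 + 13/(-5 + 1/((-5 + 1) + 9)))*(-5) - 13251 = (-12 + 13/(-5 + 1/(-4 + 9)))*(-5) - 13251 = (-12 + 13/(-5 + 1/5))*(-5) - 13251 = (-12 + 13/(-5 + ⅕))*(-5) - 13251 = (-12 + 13/(-24/5))*(-5) - 13251 = (-12 - 5/24*13)*(-5) - 13251 = (-12 - 65/24)*(-5) - 13251 = -353/24*(-5) - 13251 = 1765/24 - 13251 = -316259/24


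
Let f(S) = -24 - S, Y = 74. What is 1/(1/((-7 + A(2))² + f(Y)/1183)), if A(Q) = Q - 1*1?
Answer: 6070/169 ≈ 35.917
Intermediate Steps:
A(Q) = -1 + Q (A(Q) = Q - 1 = -1 + Q)
1/(1/((-7 + A(2))² + f(Y)/1183)) = 1/(1/((-7 + (-1 + 2))² + (-24 - 1*74)/1183)) = 1/(1/((-7 + 1)² + (-24 - 74)*(1/1183))) = 1/(1/((-6)² - 98*1/1183)) = 1/(1/(36 - 14/169)) = 1/(1/(6070/169)) = 1/(169/6070) = 6070/169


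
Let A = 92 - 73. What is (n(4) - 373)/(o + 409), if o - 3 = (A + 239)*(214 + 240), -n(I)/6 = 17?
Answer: -475/117544 ≈ -0.0040410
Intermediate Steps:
n(I) = -102 (n(I) = -6*17 = -102)
A = 19
o = 117135 (o = 3 + (19 + 239)*(214 + 240) = 3 + 258*454 = 3 + 117132 = 117135)
(n(4) - 373)/(o + 409) = (-102 - 373)/(117135 + 409) = -475/117544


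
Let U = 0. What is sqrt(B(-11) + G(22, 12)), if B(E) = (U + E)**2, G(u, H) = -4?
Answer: 3*sqrt(13) ≈ 10.817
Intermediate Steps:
B(E) = E**2 (B(E) = (0 + E)**2 = E**2)
sqrt(B(-11) + G(22, 12)) = sqrt((-11)**2 - 4) = sqrt(121 - 4) = sqrt(117) = 3*sqrt(13)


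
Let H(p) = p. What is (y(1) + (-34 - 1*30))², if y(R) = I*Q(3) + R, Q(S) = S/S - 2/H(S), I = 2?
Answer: 34969/9 ≈ 3885.4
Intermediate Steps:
Q(S) = 1 - 2/S (Q(S) = S/S - 2/S = 1 - 2/S)
y(R) = ⅔ + R (y(R) = 2*((-2 + 3)/3) + R = 2*((⅓)*1) + R = 2*(⅓) + R = ⅔ + R)
(y(1) + (-34 - 1*30))² = ((⅔ + 1) + (-34 - 1*30))² = (5/3 + (-34 - 30))² = (5/3 - 64)² = (-187/3)² = 34969/9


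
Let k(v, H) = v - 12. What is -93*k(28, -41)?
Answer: -1488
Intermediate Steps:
k(v, H) = -12 + v
-93*k(28, -41) = -93*(-12 + 28) = -93*16 = -1488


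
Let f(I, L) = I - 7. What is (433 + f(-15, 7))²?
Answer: 168921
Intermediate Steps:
f(I, L) = -7 + I
(433 + f(-15, 7))² = (433 + (-7 - 15))² = (433 - 22)² = 411² = 168921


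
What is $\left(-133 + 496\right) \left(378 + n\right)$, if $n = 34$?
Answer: $149556$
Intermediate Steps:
$\left(-133 + 496\right) \left(378 + n\right) = \left(-133 + 496\right) \left(378 + 34\right) = 363 \cdot 412 = 149556$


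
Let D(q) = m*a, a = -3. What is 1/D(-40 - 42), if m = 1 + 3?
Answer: -1/12 ≈ -0.083333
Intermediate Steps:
m = 4
D(q) = -12 (D(q) = 4*(-3) = -12)
1/D(-40 - 42) = 1/(-12) = -1/12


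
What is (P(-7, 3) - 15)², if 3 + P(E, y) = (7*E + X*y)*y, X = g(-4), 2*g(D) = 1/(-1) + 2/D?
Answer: 471969/16 ≈ 29498.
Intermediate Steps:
g(D) = -½ + 1/D (g(D) = (1/(-1) + 2/D)/2 = (1*(-1) + 2/D)/2 = (-1 + 2/D)/2 = -½ + 1/D)
X = -¾ (X = (½)*(2 - 1*(-4))/(-4) = (½)*(-¼)*(2 + 4) = (½)*(-¼)*6 = -¾ ≈ -0.75000)
P(E, y) = -3 + y*(7*E - 3*y/4) (P(E, y) = -3 + (7*E - 3*y/4)*y = -3 + y*(7*E - 3*y/4))
(P(-7, 3) - 15)² = ((-3 - ¾*3² + 7*(-7)*3) - 15)² = ((-3 - ¾*9 - 147) - 15)² = ((-3 - 27/4 - 147) - 15)² = (-627/4 - 15)² = (-687/4)² = 471969/16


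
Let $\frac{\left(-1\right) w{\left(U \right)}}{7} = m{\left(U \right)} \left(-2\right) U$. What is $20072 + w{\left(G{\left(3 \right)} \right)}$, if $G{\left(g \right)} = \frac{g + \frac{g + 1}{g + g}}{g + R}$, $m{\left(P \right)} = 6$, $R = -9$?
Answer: $\frac{60062}{3} \approx 20021.0$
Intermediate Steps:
$G{\left(g \right)} = \frac{g + \frac{1 + g}{2 g}}{-9 + g}$ ($G{\left(g \right)} = \frac{g + \frac{g + 1}{g + g}}{g - 9} = \frac{g + \frac{1 + g}{2 g}}{-9 + g}$)
$w{\left(U \right)} = 84 U$ ($w{\left(U \right)} = - 7 \cdot 6 \left(-2\right) U = - 7 \left(- 12 U\right) = 84 U$)
$20072 + w{\left(G{\left(3 \right)} \right)} = 20072 + 84 \frac{1 + 3 + 2 \cdot 3^{2}}{2 \cdot 3 \left(-9 + 3\right)} = 20072 + 84 \cdot \frac{1}{2} \cdot \frac{1}{3} \frac{1}{-6} \left(1 + 3 + 2 \cdot 9\right) = 20072 + 84 \cdot \frac{1}{2} \cdot \frac{1}{3} \left(- \frac{1}{6}\right) \left(1 + 3 + 18\right) = 20072 + 84 \cdot \frac{1}{2} \cdot \frac{1}{3} \left(- \frac{1}{6}\right) 22 = 20072 + 84 \left(- \frac{11}{18}\right) = 20072 - \frac{154}{3} = \frac{60062}{3}$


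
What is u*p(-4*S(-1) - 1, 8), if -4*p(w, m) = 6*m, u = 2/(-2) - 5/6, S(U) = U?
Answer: 22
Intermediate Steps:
u = -11/6 (u = 2*(-½) - 5*⅙ = -1 - ⅚ = -11/6 ≈ -1.8333)
p(w, m) = -3*m/2
u*p(-4*S(-1) - 1, 8) = -(-11)*8/4 = -11/6*(-12) = 22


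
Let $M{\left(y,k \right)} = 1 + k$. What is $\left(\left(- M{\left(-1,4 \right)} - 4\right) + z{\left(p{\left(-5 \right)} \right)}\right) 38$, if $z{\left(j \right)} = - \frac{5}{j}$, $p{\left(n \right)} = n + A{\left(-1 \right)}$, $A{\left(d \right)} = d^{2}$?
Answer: $- \frac{589}{2} \approx -294.5$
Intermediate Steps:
$p{\left(n \right)} = 1 + n$ ($p{\left(n \right)} = n + \left(-1\right)^{2} = n + 1 = 1 + n$)
$\left(\left(- M{\left(-1,4 \right)} - 4\right) + z{\left(p{\left(-5 \right)} \right)}\right) 38 = \left(\left(- (1 + 4) - 4\right) - \frac{5}{1 - 5}\right) 38 = \left(\left(\left(-1\right) 5 - 4\right) - \frac{5}{-4}\right) 38 = \left(\left(-5 - 4\right) - - \frac{5}{4}\right) 38 = \left(-9 + \frac{5}{4}\right) 38 = \left(- \frac{31}{4}\right) 38 = - \frac{589}{2}$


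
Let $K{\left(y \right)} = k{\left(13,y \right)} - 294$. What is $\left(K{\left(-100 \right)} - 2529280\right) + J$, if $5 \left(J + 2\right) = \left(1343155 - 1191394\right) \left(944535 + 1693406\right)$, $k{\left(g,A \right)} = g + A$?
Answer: $\frac{400323915786}{5} \approx 8.0065 \cdot 10^{10}$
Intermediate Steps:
$k{\left(g,A \right)} = A + g$
$K{\left(y \right)} = -281 + y$ ($K{\left(y \right)} = \left(y + 13\right) - 294 = \left(13 + y\right) - 294 = -281 + y$)
$J = \frac{400336564091}{5}$ ($J = -2 + \frac{\left(1343155 - 1191394\right) \left(944535 + 1693406\right)}{5} = -2 + \frac{151761 \cdot 2637941}{5} = -2 + \frac{1}{5} \cdot 400336564101 = -2 + \frac{400336564101}{5} = \frac{400336564091}{5} \approx 8.0067 \cdot 10^{10}$)
$\left(K{\left(-100 \right)} - 2529280\right) + J = \left(\left(-281 - 100\right) - 2529280\right) + \frac{400336564091}{5} = \left(-381 - 2529280\right) + \frac{400336564091}{5} = -2529661 + \frac{400336564091}{5} = \frac{400323915786}{5}$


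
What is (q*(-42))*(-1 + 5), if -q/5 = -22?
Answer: -18480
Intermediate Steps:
q = 110 (q = -5*(-22) = 110)
(q*(-42))*(-1 + 5) = (110*(-42))*(-1 + 5) = -4620*4 = -18480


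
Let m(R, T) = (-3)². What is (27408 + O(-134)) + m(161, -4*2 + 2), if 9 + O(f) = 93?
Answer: 27501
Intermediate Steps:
m(R, T) = 9
O(f) = 84 (O(f) = -9 + 93 = 84)
(27408 + O(-134)) + m(161, -4*2 + 2) = (27408 + 84) + 9 = 27492 + 9 = 27501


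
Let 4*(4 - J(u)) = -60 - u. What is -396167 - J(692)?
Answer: -396359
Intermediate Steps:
J(u) = 19 + u/4 (J(u) = 4 - (-60 - u)/4 = 4 + (15 + u/4) = 19 + u/4)
-396167 - J(692) = -396167 - (19 + (¼)*692) = -396167 - (19 + 173) = -396167 - 1*192 = -396167 - 192 = -396359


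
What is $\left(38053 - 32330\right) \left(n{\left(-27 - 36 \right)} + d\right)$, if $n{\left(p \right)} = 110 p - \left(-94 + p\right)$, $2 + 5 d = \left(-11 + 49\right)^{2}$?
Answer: $- \frac{185556829}{5} \approx -3.7111 \cdot 10^{7}$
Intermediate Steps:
$d = \frac{1442}{5}$ ($d = - \frac{2}{5} + \frac{\left(-11 + 49\right)^{2}}{5} = - \frac{2}{5} + \frac{38^{2}}{5} = - \frac{2}{5} + \frac{1}{5} \cdot 1444 = - \frac{2}{5} + \frac{1444}{5} = \frac{1442}{5} \approx 288.4$)
$n{\left(p \right)} = 94 + 109 p$
$\left(38053 - 32330\right) \left(n{\left(-27 - 36 \right)} + d\right) = \left(38053 - 32330\right) \left(\left(94 + 109 \left(-27 - 36\right)\right) + \frac{1442}{5}\right) = 5723 \left(\left(94 + 109 \left(-27 - 36\right)\right) + \frac{1442}{5}\right) = 5723 \left(\left(94 + 109 \left(-63\right)\right) + \frac{1442}{5}\right) = 5723 \left(\left(94 - 6867\right) + \frac{1442}{5}\right) = 5723 \left(-6773 + \frac{1442}{5}\right) = 5723 \left(- \frac{32423}{5}\right) = - \frac{185556829}{5}$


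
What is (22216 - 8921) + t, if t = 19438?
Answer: 32733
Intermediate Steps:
(22216 - 8921) + t = (22216 - 8921) + 19438 = 13295 + 19438 = 32733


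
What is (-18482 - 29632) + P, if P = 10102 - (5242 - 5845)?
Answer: -37409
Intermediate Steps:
P = 10705 (P = 10102 - 1*(-603) = 10102 + 603 = 10705)
(-18482 - 29632) + P = (-18482 - 29632) + 10705 = -48114 + 10705 = -37409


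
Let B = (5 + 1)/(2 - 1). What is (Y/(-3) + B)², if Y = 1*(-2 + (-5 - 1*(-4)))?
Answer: 49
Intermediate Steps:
Y = -3 (Y = 1*(-2 + (-5 + 4)) = 1*(-2 - 1) = 1*(-3) = -3)
B = 6 (B = 6/1 = 6*1 = 6)
(Y/(-3) + B)² = (-3/(-3) + 6)² = (-3*(-⅓) + 6)² = (1 + 6)² = 7² = 49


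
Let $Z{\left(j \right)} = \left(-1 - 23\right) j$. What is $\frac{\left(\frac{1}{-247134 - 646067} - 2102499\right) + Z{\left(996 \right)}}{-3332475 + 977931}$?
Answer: $\frac{474826321501}{525770263836} \approx 0.90311$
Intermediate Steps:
$Z{\left(j \right)} = - 24 j$
$\frac{\left(\frac{1}{-247134 - 646067} - 2102499\right) + Z{\left(996 \right)}}{-3332475 + 977931} = \frac{\left(\frac{1}{-247134 - 646067} - 2102499\right) - 23904}{-3332475 + 977931} = \frac{\left(\frac{1}{-893201} - 2102499\right) - 23904}{-2354544} = \left(\left(- \frac{1}{893201} - 2102499\right) - 23904\right) \left(- \frac{1}{2354544}\right) = \left(- \frac{1877954209300}{893201} - 23904\right) \left(- \frac{1}{2354544}\right) = \left(- \frac{1899305286004}{893201}\right) \left(- \frac{1}{2354544}\right) = \frac{474826321501}{525770263836}$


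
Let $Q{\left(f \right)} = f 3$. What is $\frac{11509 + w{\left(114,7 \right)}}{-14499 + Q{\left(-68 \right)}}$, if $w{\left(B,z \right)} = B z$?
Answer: $- \frac{12307}{14703} \approx -0.83704$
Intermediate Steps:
$Q{\left(f \right)} = 3 f$
$\frac{11509 + w{\left(114,7 \right)}}{-14499 + Q{\left(-68 \right)}} = \frac{11509 + 114 \cdot 7}{-14499 + 3 \left(-68\right)} = \frac{11509 + 798}{-14499 - 204} = \frac{12307}{-14703} = 12307 \left(- \frac{1}{14703}\right) = - \frac{12307}{14703}$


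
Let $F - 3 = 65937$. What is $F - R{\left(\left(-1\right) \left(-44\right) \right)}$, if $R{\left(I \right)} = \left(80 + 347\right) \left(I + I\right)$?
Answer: $28364$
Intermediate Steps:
$F = 65940$ ($F = 3 + 65937 = 65940$)
$R{\left(I \right)} = 854 I$ ($R{\left(I \right)} = 427 \cdot 2 I = 854 I$)
$F - R{\left(\left(-1\right) \left(-44\right) \right)} = 65940 - 854 \left(\left(-1\right) \left(-44\right)\right) = 65940 - 854 \cdot 44 = 65940 - 37576 = 28364$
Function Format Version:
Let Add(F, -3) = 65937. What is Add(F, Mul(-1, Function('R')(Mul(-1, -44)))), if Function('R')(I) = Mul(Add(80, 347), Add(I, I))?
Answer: 28364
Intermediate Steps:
F = 65940 (F = Add(3, 65937) = 65940)
Function('R')(I) = Mul(854, I) (Function('R')(I) = Mul(427, Mul(2, I)) = Mul(854, I))
Add(F, Mul(-1, Function('R')(Mul(-1, -44)))) = Add(65940, Mul(-1, Mul(854, Mul(-1, -44)))) = Add(65940, Mul(-1, Mul(854, 44))) = Add(65940, Mul(-1, 37576)) = Add(65940, -37576) = 28364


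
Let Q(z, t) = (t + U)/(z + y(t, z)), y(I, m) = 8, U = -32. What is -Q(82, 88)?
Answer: -28/45 ≈ -0.62222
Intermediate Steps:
Q(z, t) = (-32 + t)/(8 + z) (Q(z, t) = (t - 32)/(z + 8) = (-32 + t)/(8 + z))
-Q(82, 88) = -(-32 + 88)/(8 + 82) = -56/90 = -1*28/45 = -28/45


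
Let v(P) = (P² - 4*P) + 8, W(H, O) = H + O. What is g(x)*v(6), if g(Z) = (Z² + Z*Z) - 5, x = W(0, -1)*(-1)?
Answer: -60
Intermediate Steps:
x = 1 (x = (0 - 1)*(-1) = -1*(-1) = 1)
g(Z) = -5 + 2*Z² (g(Z) = (Z² + Z²) - 5 = 2*Z² - 5 = -5 + 2*Z²)
v(P) = 8 + P² - 4*P
g(x)*v(6) = (-5 + 2*1²)*(8 + 6² - 4*6) = (-5 + 2*1)*(8 + 36 - 24) = (-5 + 2)*20 = -3*20 = -60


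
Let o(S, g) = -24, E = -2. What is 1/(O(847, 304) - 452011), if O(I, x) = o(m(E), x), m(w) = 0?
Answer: -1/452035 ≈ -2.2122e-6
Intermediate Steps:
O(I, x) = -24
1/(O(847, 304) - 452011) = 1/(-24 - 452011) = 1/(-452035) = -1/452035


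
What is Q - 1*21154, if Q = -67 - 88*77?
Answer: -27997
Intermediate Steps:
Q = -6843 (Q = -67 - 6776 = -6843)
Q - 1*21154 = -6843 - 1*21154 = -6843 - 21154 = -27997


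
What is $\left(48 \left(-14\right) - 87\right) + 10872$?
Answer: $10113$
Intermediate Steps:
$\left(48 \left(-14\right) - 87\right) + 10872 = \left(-672 - 87\right) + 10872 = -759 + 10872 = 10113$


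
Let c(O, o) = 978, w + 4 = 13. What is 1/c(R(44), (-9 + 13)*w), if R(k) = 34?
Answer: 1/978 ≈ 0.0010225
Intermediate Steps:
w = 9 (w = -4 + 13 = 9)
1/c(R(44), (-9 + 13)*w) = 1/978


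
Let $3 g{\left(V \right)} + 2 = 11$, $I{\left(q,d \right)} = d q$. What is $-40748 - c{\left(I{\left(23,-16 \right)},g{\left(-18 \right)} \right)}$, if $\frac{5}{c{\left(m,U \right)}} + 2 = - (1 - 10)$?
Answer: $- \frac{285241}{7} \approx -40749.0$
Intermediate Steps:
$g{\left(V \right)} = 3$ ($g{\left(V \right)} = - \frac{2}{3} + \frac{1}{3} \cdot 11 = - \frac{2}{3} + \frac{11}{3} = 3$)
$c{\left(m,U \right)} = \frac{5}{7}$ ($c{\left(m,U \right)} = \frac{5}{-2 - \left(1 - 10\right)} = \frac{5}{-2 - -9} = \frac{5}{-2 + 9} = \frac{5}{7}$)
$-40748 - c{\left(I{\left(23,-16 \right)},g{\left(-18 \right)} \right)} = -40748 - \frac{5}{7} = - \frac{285241}{7}$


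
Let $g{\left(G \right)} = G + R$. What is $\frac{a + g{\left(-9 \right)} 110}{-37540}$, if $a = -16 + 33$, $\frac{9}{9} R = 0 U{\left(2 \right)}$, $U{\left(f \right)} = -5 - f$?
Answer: $\frac{973}{37540} \approx 0.025919$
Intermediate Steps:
$R = 0$ ($R = 0 \left(-5 - 2\right) = 0 \left(-7\right) = 0$)
$g{\left(G \right)} = G$ ($g{\left(G \right)} = G + 0 = G$)
$a = 17$
$\frac{a + g{\left(-9 \right)} 110}{-37540} = \frac{17 - 990}{-37540} = \left(17 - 990\right) \left(- \frac{1}{37540}\right) = \left(-973\right) \left(- \frac{1}{37540}\right) = \frac{973}{37540}$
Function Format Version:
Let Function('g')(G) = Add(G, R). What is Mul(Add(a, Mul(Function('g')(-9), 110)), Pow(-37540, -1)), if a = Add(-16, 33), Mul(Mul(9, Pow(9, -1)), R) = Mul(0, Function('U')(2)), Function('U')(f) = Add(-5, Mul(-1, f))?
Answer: Rational(973, 37540) ≈ 0.025919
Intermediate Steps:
R = 0 (R = Mul(0, Add(-5, Mul(-1, 2))) = Mul(0, Add(-5, -2)) = Mul(0, -7) = 0)
Function('g')(G) = G (Function('g')(G) = Add(G, 0) = G)
a = 17
Mul(Add(a, Mul(Function('g')(-9), 110)), Pow(-37540, -1)) = Mul(Add(17, Mul(-9, 110)), Pow(-37540, -1)) = Mul(Add(17, -990), Rational(-1, 37540)) = Mul(-973, Rational(-1, 37540)) = Rational(973, 37540)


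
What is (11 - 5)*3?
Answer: 18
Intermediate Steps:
(11 - 5)*3 = 6*3 = 18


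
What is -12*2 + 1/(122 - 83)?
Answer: -935/39 ≈ -23.974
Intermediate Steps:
-12*2 + 1/(122 - 83) = -24 + 1/39 = -935/39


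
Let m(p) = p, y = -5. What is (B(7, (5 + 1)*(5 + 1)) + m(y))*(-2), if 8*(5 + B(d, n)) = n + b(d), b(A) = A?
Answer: 37/4 ≈ 9.2500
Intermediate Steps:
B(d, n) = -5 + d/8 + n/8 (B(d, n) = -5 + (n + d)/8 = -5 + (d + n)/8 = -5 + (d/8 + n/8) = -5 + d/8 + n/8)
(B(7, (5 + 1)*(5 + 1)) + m(y))*(-2) = ((-5 + (1/8)*7 + ((5 + 1)*(5 + 1))/8) - 5)*(-2) = ((-5 + 7/8 + (6*6)/8) - 5)*(-2) = ((-5 + 7/8 + (1/8)*36) - 5)*(-2) = ((-5 + 7/8 + 9/2) - 5)*(-2) = (3/8 - 5)*(-2) = -37/8*(-2) = 37/4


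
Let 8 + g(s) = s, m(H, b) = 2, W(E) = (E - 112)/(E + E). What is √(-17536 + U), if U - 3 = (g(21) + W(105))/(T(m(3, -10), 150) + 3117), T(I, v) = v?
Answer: I*√17184089410/990 ≈ 132.41*I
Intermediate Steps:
W(E) = (-112 + E)/(2*E) (W(E) = (-112 + E)/((2*E)) = (-112 + E)*(1/(2*E)) = (-112 + E)/(2*E))
g(s) = -8 + s
U = 294419/98010 (U = 3 + ((-8 + 21) + (½)*(-112 + 105)/105)/(150 + 3117) = 3 + (13 + (½)*(1/105)*(-7))/3267 = 3 + (13 - 1/30)*(1/3267) = 3 + (389/30)*(1/3267) = 3 + 389/98010 = 294419/98010 ≈ 3.0040)
√(-17536 + U) = √(-17536 + 294419/98010) = √(-1718408941/98010) = I*√17184089410/990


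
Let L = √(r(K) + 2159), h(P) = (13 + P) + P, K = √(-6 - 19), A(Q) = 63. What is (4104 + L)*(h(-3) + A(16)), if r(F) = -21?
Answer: 287280 + 70*√2138 ≈ 2.9052e+5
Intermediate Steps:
K = 5*I (K = √(-25) = 5*I ≈ 5.0*I)
h(P) = 13 + 2*P
L = √2138 (L = √(-21 + 2159) = √2138 ≈ 46.239)
(4104 + L)*(h(-3) + A(16)) = (4104 + √2138)*((13 + 2*(-3)) + 63) = (4104 + √2138)*((13 - 6) + 63) = (4104 + √2138)*(7 + 63) = (4104 + √2138)*70 = 287280 + 70*√2138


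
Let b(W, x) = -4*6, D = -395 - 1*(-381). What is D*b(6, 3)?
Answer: 336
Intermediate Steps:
D = -14 (D = -395 + 381 = -14)
b(W, x) = -24
D*b(6, 3) = -14*(-24) = 336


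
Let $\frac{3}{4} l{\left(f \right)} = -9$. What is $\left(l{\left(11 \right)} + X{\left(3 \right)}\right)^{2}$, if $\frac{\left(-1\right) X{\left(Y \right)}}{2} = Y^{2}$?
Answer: $900$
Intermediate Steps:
$X{\left(Y \right)} = - 2 Y^{2}$
$l{\left(f \right)} = -12$ ($l{\left(f \right)} = \frac{4}{3} \left(-9\right) = -12$)
$\left(l{\left(11 \right)} + X{\left(3 \right)}\right)^{2} = \left(-12 - 2 \cdot 3^{2}\right)^{2} = \left(-12 - 18\right)^{2} = \left(-30\right)^{2} = 900$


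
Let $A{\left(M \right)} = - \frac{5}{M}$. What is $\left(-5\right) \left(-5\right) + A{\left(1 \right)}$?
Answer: $20$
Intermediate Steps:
$\left(-5\right) \left(-5\right) + A{\left(1 \right)} = \left(-5\right) \left(-5\right) - \frac{5}{1} = 25 - 5 = 20$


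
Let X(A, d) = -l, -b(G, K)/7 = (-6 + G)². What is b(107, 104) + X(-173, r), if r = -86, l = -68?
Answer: -71339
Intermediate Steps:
b(G, K) = -7*(-6 + G)²
X(A, d) = 68 (X(A, d) = -1*(-68) = 68)
b(107, 104) + X(-173, r) = -7*(-6 + 107)² + 68 = -7*101² + 68 = -7*10201 + 68 = -71407 + 68 = -71339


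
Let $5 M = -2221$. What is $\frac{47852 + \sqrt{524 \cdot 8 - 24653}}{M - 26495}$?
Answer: $- \frac{59815}{33674} - \frac{5 i \sqrt{20461}}{134696} \approx -1.7763 - 0.0053098 i$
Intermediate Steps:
$M = - \frac{2221}{5}$ ($M = \frac{1}{5} \left(-2221\right) = - \frac{2221}{5} \approx -444.2$)
$\frac{47852 + \sqrt{524 \cdot 8 - 24653}}{M - 26495} = \frac{47852 + \sqrt{524 \cdot 8 - 24653}}{- \frac{2221}{5} - 26495} = \frac{47852 + \sqrt{4192 - 24653}}{- \frac{134696}{5}} = \left(47852 + \sqrt{-20461}\right) \left(- \frac{5}{134696}\right) = \left(47852 + i \sqrt{20461}\right) \left(- \frac{5}{134696}\right) = - \frac{59815}{33674} - \frac{5 i \sqrt{20461}}{134696}$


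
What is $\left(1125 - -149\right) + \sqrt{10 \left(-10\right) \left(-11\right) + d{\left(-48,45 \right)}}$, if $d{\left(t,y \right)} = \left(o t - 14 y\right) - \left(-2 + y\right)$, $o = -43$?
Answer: $1274 + \sqrt{2491} \approx 1323.9$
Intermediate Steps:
$d{\left(t,y \right)} = 2 - 43 t - 15 y$ ($d{\left(t,y \right)} = \left(- 43 t - 14 y\right) - \left(-2 + y\right) = 2 - 43 t - 15 y$)
$\left(1125 - -149\right) + \sqrt{10 \left(-10\right) \left(-11\right) + d{\left(-48,45 \right)}} = \left(1125 - -149\right) + \sqrt{10 \left(-10\right) \left(-11\right) - -1391} = \left(1125 + 149\right) + \sqrt{\left(-100\right) \left(-11\right) + \left(2 + 2064 - 675\right)} = 1274 + \sqrt{1100 + 1391} = 1274 + \sqrt{2491}$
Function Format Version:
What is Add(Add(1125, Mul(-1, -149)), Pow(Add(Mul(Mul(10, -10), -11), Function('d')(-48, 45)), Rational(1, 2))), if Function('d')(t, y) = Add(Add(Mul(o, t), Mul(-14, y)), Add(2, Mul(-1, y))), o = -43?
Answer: Add(1274, Pow(2491, Rational(1, 2))) ≈ 1323.9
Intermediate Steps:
Function('d')(t, y) = Add(2, Mul(-43, t), Mul(-15, y)) (Function('d')(t, y) = Add(Add(Mul(-43, t), Mul(-14, y)), Add(2, Mul(-1, y))) = Add(2, Mul(-43, t), Mul(-15, y)))
Add(Add(1125, Mul(-1, -149)), Pow(Add(Mul(Mul(10, -10), -11), Function('d')(-48, 45)), Rational(1, 2))) = Add(Add(1125, Mul(-1, -149)), Pow(Add(Mul(Mul(10, -10), -11), Add(2, Mul(-43, -48), Mul(-15, 45))), Rational(1, 2))) = Add(Add(1125, 149), Pow(Add(Mul(-100, -11), Add(2, 2064, -675)), Rational(1, 2))) = Add(1274, Pow(Add(1100, 1391), Rational(1, 2))) = Add(1274, Pow(2491, Rational(1, 2)))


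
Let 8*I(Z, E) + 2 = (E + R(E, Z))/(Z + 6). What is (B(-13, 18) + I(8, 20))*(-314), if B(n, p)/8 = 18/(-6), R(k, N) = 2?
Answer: 211479/28 ≈ 7552.8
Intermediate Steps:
B(n, p) = -24 (B(n, p) = 8*(18/(-6)) = 8*(18*(-1/6)) = 8*(-3) = -24)
I(Z, E) = -1/4 + (2 + E)/(8*(6 + Z)) (I(Z, E) = -1/4 + ((E + 2)/(Z + 6))/8 = -1/4 + ((2 + E)/(6 + Z))/8 = -1/4 + (2 + E)/(8*(6 + Z)))
(B(-13, 18) + I(8, 20))*(-314) = (-24 + (-10 + 20 - 2*8)/(8*(6 + 8)))*(-314) = (-24 + (1/8)*(-10 + 20 - 16)/14)*(-314) = (-24 + (1/8)*(1/14)*(-6))*(-314) = (-24 - 3/56)*(-314) = -1347/56*(-314) = 211479/28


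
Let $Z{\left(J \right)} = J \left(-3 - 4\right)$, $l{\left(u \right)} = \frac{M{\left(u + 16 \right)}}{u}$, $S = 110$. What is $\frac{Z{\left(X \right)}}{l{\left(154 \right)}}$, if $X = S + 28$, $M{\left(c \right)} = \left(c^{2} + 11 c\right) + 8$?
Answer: $- \frac{6762}{1399} \approx -4.8335$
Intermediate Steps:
$M{\left(c \right)} = 8 + c^{2} + 11 c$
$l{\left(u \right)} = \frac{184 + \left(16 + u\right)^{2} + 11 u}{u}$ ($l{\left(u \right)} = \frac{8 + \left(u + 16\right)^{2} + 11 \left(u + 16\right)}{u} = \frac{8 + \left(16 + u\right)^{2} + 11 \left(16 + u\right)}{u} = \frac{8 + \left(16 + u\right)^{2} + \left(176 + 11 u\right)}{u} = \frac{184 + \left(16 + u\right)^{2} + 11 u}{u}$)
$X = 138$ ($X = 110 + 28 = 138$)
$Z{\left(J \right)} = - 7 J$ ($Z{\left(J \right)} = J \left(-7\right) = - 7 J$)
$\frac{Z{\left(X \right)}}{l{\left(154 \right)}} = \frac{\left(-7\right) 138}{43 + 154 + \frac{440}{154}} = - \frac{966}{43 + 154 + 440 \cdot \frac{1}{154}} = - \frac{966}{43 + 154 + \frac{20}{7}} = - \frac{966}{\frac{1399}{7}} = \left(-966\right) \frac{7}{1399} = - \frac{6762}{1399}$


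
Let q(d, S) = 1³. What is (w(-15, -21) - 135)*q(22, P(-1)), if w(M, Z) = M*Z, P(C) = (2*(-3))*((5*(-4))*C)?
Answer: 180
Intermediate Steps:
P(C) = 120*C (P(C) = -(-120)*C = 120*C)
q(d, S) = 1
(w(-15, -21) - 135)*q(22, P(-1)) = (-15*(-21) - 135)*1 = (315 - 135)*1 = 180*1 = 180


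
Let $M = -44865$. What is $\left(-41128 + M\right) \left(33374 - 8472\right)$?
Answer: $-2141397686$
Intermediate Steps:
$\left(-41128 + M\right) \left(33374 - 8472\right) = \left(-41128 - 44865\right) \left(33374 - 8472\right) = \left(-85993\right) 24902 = -2141397686$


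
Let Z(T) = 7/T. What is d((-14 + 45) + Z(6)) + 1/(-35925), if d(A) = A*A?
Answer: 446056763/431100 ≈ 1034.7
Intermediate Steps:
d(A) = A²
d((-14 + 45) + Z(6)) + 1/(-35925) = ((-14 + 45) + 7/6)² + 1/(-35925) = (31 + 7*(⅙))² - 1/35925 = (31 + 7/6)² - 1/35925 = (193/6)² - 1/35925 = 37249/36 - 1/35925 = 446056763/431100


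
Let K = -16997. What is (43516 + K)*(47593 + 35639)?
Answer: 2207229408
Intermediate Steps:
(43516 + K)*(47593 + 35639) = (43516 - 16997)*(47593 + 35639) = 26519*83232 = 2207229408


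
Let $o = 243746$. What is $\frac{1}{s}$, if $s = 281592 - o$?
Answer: $\frac{1}{37846} \approx 2.6423 \cdot 10^{-5}$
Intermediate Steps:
$s = 37846$ ($s = 281592 - 243746 = 37846$)
$\frac{1}{s} = \frac{1}{37846}$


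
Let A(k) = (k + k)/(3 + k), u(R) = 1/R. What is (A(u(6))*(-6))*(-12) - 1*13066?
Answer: -248110/19 ≈ -13058.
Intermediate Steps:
A(k) = 2*k/(3 + k) (A(k) = (2*k)/(3 + k) = 2*k/(3 + k))
(A(u(6))*(-6))*(-12) - 1*13066 = ((2/(6*(3 + 1/6)))*(-6))*(-12) - 1*13066 = ((2*(⅙)/(3 + ⅙))*(-6))*(-12) - 13066 = ((2*(⅙)/(19/6))*(-6))*(-12) - 13066 = ((2*(⅙)*(6/19))*(-6))*(-12) - 13066 = ((2/19)*(-6))*(-12) - 13066 = -12/19*(-12) - 13066 = 144/19 - 13066 = -248110/19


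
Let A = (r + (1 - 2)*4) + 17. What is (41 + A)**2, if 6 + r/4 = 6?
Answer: 2916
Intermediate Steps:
r = 0 (r = -24 + 4*6 = -24 + 24 = 0)
A = 13 (A = (0 + (1 - 2)*4) + 17 = (0 - 1*4) + 17 = (0 - 4) + 17 = -4 + 17 = 13)
(41 + A)**2 = (41 + 13)**2 = 54**2 = 2916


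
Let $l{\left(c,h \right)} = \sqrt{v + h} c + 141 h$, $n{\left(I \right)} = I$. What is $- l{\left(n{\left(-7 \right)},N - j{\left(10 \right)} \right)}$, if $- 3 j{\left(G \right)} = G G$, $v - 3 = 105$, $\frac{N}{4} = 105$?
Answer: $-63920 + \frac{14 \sqrt{1263}}{3} \approx -63754.0$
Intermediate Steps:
$N = 420$ ($N = 4 \cdot 105 = 420$)
$v = 108$ ($v = 3 + 105 = 108$)
$j{\left(G \right)} = - \frac{G^{2}}{3}$ ($j{\left(G \right)} = - \frac{G G}{3} = - \frac{G^{2}}{3}$)
$l{\left(c,h \right)} = 141 h + c \sqrt{108 + h}$ ($l{\left(c,h \right)} = \sqrt{108 + h} c + 141 h = c \sqrt{108 + h} + 141 h = 141 h + c \sqrt{108 + h}$)
$- l{\left(n{\left(-7 \right)},N - j{\left(10 \right)} \right)} = - (141 \left(420 - - \frac{10^{2}}{3}\right) - 7 \sqrt{108 + \left(420 - - \frac{10^{2}}{3}\right)}) = - (141 \left(420 - \left(- \frac{1}{3}\right) 100\right) - 7 \sqrt{108 + \left(420 - \left(- \frac{1}{3}\right) 100\right)}) = - (141 \left(420 - - \frac{100}{3}\right) - 7 \sqrt{108 + \left(420 - - \frac{100}{3}\right)}) = - (141 \left(420 + \frac{100}{3}\right) - 7 \sqrt{108 + \left(420 + \frac{100}{3}\right)}) = - (141 \cdot \frac{1360}{3} - 7 \sqrt{108 + \frac{1360}{3}}) = - (63920 - 7 \sqrt{\frac{1684}{3}}) = - (63920 - 7 \frac{2 \sqrt{1263}}{3}) = - (63920 - \frac{14 \sqrt{1263}}{3}) = -63920 + \frac{14 \sqrt{1263}}{3}$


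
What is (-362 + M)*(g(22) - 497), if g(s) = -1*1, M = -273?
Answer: 316230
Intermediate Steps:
g(s) = -1
(-362 + M)*(g(22) - 497) = (-362 - 273)*(-1 - 497) = -635*(-498) = 316230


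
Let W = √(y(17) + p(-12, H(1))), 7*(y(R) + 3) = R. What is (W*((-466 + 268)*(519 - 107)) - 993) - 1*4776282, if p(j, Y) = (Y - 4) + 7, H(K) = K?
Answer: -4777275 - 163152*√42/7 ≈ -4.9283e+6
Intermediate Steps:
y(R) = -3 + R/7
p(j, Y) = 3 + Y (p(j, Y) = (-4 + Y) + 7 = 3 + Y)
W = 2*√42/7 (W = √((-3 + (⅐)*17) + (3 + 1)) = √((-3 + 17/7) + 4) = √(-4/7 + 4) = √(24/7) = 2*√42/7 ≈ 1.8516)
(W*((-466 + 268)*(519 - 107)) - 993) - 1*4776282 = ((2*√42/7)*((-466 + 268)*(519 - 107)) - 993) - 1*4776282 = ((2*√42/7)*(-198*412) - 993) - 4776282 = ((2*√42/7)*(-81576) - 993) - 4776282 = (-163152*√42/7 - 993) - 4776282 = (-993 - 163152*√42/7) - 4776282 = -4777275 - 163152*√42/7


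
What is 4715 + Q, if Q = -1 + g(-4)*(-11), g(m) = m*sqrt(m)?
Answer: 4714 + 88*I ≈ 4714.0 + 88.0*I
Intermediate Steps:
g(m) = m**(3/2)
Q = -1 + 88*I (Q = -1 + (-4)**(3/2)*(-11) = -1 - 8*I*(-11) = -1 + 88*I ≈ -1.0 + 88.0*I)
4715 + Q = 4715 + (-1 + 88*I) = 4714 + 88*I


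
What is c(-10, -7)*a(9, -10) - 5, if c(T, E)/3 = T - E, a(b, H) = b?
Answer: -86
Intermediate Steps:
c(T, E) = -3*E + 3*T (c(T, E) = 3*(T - E) = -3*E + 3*T)
c(-10, -7)*a(9, -10) - 5 = (-3*(-7) + 3*(-10))*9 - 5 = (21 - 30)*9 - 5 = -9*9 - 5 = -81 - 5 = -86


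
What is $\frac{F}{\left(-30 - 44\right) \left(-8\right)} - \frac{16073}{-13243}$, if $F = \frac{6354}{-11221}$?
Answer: $\frac{53343046357}{43985512088} \approx 1.2127$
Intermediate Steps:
$F = - \frac{6354}{11221}$ ($F = 6354 \left(- \frac{1}{11221}\right) = - \frac{6354}{11221} \approx -0.56626$)
$\frac{F}{\left(-30 - 44\right) \left(-8\right)} - \frac{16073}{-13243} = - \frac{6354}{11221 \left(-30 - 44\right) \left(-8\right)} - \frac{16073}{-13243} = - \frac{6354}{11221 \left(\left(-74\right) \left(-8\right)\right)} - - \frac{16073}{13243} = - \frac{6354}{11221 \cdot 592} + \frac{16073}{13243} = \left(- \frac{6354}{11221}\right) \frac{1}{592} + \frac{16073}{13243} = - \frac{3177}{3321416} + \frac{16073}{13243} = \frac{53343046357}{43985512088}$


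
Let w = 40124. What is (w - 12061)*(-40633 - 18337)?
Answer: -1654875110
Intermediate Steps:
(w - 12061)*(-40633 - 18337) = (40124 - 12061)*(-40633 - 18337) = 28063*(-58970) = -1654875110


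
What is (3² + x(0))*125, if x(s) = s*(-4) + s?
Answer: 1125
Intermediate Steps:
x(s) = -3*s (x(s) = -4*s + s = -3*s)
(3² + x(0))*125 = (3² - 3*0)*125 = (9 + 0)*125 = 9*125 = 1125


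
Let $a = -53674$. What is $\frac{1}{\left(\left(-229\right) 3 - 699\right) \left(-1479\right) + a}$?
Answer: $\frac{1}{1996220} \approx 5.0095 \cdot 10^{-7}$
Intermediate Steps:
$\frac{1}{\left(\left(-229\right) 3 - 699\right) \left(-1479\right) + a} = \frac{1}{\left(\left(-229\right) 3 - 699\right) \left(-1479\right) - 53674} = \frac{1}{\left(-687 - 699\right) \left(-1479\right) - 53674} = \frac{1}{\left(-1386\right) \left(-1479\right) - 53674} = \frac{1}{2049894 - 53674} = \frac{1}{1996220}$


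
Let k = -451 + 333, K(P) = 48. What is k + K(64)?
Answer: -70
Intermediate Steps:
k = -118
k + K(64) = -118 + 48 = -70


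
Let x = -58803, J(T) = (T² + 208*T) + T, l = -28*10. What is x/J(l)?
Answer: -58803/19880 ≈ -2.9579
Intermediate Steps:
l = -280
J(T) = T² + 209*T
x/J(l) = -58803*(-1/(280*(209 - 280))) = -58803/((-280*(-71))) = -58803/19880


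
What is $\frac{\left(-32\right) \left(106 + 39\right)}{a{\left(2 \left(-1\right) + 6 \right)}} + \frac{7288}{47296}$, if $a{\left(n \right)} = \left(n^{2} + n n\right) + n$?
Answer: $- \frac{6849721}{53208} \approx -128.73$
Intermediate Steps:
$a{\left(n \right)} = n + 2 n^{2}$ ($a{\left(n \right)} = \left(n^{2} + n^{2}\right) + n = 2 n^{2} + n = n + 2 n^{2}$)
$\frac{\left(-32\right) \left(106 + 39\right)}{a{\left(2 \left(-1\right) + 6 \right)}} + \frac{7288}{47296} = \frac{\left(-32\right) \left(106 + 39\right)}{\left(2 \left(-1\right) + 6\right) \left(1 + 2 \left(2 \left(-1\right) + 6\right)\right)} + \frac{7288}{47296} = \frac{\left(-32\right) 145}{\left(-2 + 6\right) \left(1 + 2 \left(-2 + 6\right)\right)} + 7288 \cdot \frac{1}{47296} = - \frac{4640}{4 \left(1 + 2 \cdot 4\right)} + \frac{911}{5912} = - \frac{4640}{4 \left(1 + 8\right)} + \frac{911}{5912} = - \frac{4640}{4 \cdot 9} + \frac{911}{5912} = - \frac{4640}{36} + \frac{911}{5912} = \left(-4640\right) \frac{1}{36} + \frac{911}{5912} = - \frac{1160}{9} + \frac{911}{5912} = - \frac{6849721}{53208}$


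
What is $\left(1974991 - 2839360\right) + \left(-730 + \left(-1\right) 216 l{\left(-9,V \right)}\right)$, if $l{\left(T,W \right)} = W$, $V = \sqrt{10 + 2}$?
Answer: $-865099 - 432 \sqrt{3} \approx -8.6585 \cdot 10^{5}$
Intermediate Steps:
$V = 2 \sqrt{3}$ ($V = \sqrt{12} = 2 \sqrt{3} \approx 3.4641$)
$\left(1974991 - 2839360\right) + \left(-730 + \left(-1\right) 216 l{\left(-9,V \right)}\right) = \left(1974991 - 2839360\right) + \left(-730 + \left(-1\right) 216 \cdot 2 \sqrt{3}\right) = -864369 - \left(730 + 216 \cdot 2 \sqrt{3}\right) = -864369 - \left(730 + 432 \sqrt{3}\right) = -865099 - 432 \sqrt{3}$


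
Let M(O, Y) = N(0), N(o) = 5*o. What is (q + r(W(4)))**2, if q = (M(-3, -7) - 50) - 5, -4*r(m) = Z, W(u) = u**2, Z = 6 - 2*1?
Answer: 3136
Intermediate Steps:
M(O, Y) = 0 (M(O, Y) = 5*0 = 0)
Z = 4 (Z = 6 - 2 = 4)
r(m) = -1 (r(m) = -1/4*4 = -1)
q = -55 (q = (0 - 50) - 5 = -50 - 5 = -55)
(q + r(W(4)))**2 = (-55 - 1)**2 = (-56)**2 = 3136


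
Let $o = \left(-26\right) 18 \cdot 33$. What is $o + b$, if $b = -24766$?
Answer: $-40210$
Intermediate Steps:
$o = -15444$ ($o = \left(-468\right) 33 = -15444$)
$o + b = -15444 - 24766 = -40210$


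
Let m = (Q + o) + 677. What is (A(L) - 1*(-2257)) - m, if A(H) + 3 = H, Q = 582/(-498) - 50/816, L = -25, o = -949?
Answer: 84735515/33864 ≈ 2502.2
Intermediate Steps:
Q = -41651/33864 (Q = 582*(-1/498) - 50*1/816 = -97/83 - 25/408 = -41651/33864 ≈ -1.2299)
A(H) = -3 + H
m = -9252659/33864 (m = (-41651/33864 - 949) + 677 = -32178587/33864 + 677 = -9252659/33864 ≈ -273.23)
(A(L) - 1*(-2257)) - m = ((-3 - 25) - 1*(-2257)) - 1*(-9252659/33864) = (-28 + 2257) + 9252659/33864 = 2229 + 9252659/33864 = 84735515/33864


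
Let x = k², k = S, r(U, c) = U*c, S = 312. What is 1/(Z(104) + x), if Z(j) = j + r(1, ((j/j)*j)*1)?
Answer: 1/97552 ≈ 1.0251e-5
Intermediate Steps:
k = 312
x = 97344 (x = 312² = 97344)
Z(j) = 2*j (Z(j) = j + 1*(((j/j)*j)*1) = j + 1*((1*j)*1) = j + 1*(j*1) = j + 1*j = j + j = 2*j)
1/(Z(104) + x) = 1/(2*104 + 97344) = 1/(208 + 97344) = 1/97552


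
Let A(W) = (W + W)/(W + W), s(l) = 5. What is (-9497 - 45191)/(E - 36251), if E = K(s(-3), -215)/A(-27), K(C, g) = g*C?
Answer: 27344/18663 ≈ 1.4651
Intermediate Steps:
A(W) = 1 (A(W) = (2*W)/((2*W)) = (2*W)*(1/(2*W)) = 1)
K(C, g) = C*g
E = -1075 (E = (5*(-215))/1 = -1075*1 = -1075)
(-9497 - 45191)/(E - 36251) = (-9497 - 45191)/(-1075 - 36251) = -54688/(-37326) = -54688*(-1/37326) = 27344/18663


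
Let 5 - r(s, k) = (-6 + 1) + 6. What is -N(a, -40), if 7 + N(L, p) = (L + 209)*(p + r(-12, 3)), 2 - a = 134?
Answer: 2779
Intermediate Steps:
a = -132 (a = 2 - 1*134 = 2 - 134 = -132)
r(s, k) = 4 (r(s, k) = 5 - ((-6 + 1) + 6) = 5 - (-5 + 6) = 5 - 1*1 = 5 - 1 = 4)
N(L, p) = -7 + (4 + p)*(209 + L) (N(L, p) = -7 + (L + 209)*(p + 4) = -7 + (209 + L)*(4 + p) = -7 + (4 + p)*(209 + L))
-N(a, -40) = -(829 + 4*(-132) + 209*(-40) - 132*(-40)) = -(829 - 528 - 8360 + 5280) = -1*(-2779) = 2779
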